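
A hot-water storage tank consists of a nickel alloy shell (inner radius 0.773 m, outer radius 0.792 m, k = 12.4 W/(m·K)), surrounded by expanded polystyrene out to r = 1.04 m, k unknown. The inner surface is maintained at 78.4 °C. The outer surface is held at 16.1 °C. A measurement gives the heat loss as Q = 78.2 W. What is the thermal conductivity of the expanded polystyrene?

ΣR = ΔT/Q = |78.4 − 16.1|/78.2 = 0.7967 K/W
Known resistances:
  R_nickel alloy = (1/0.773 − 1/0.792)/(4πk) = 0.03103/(4π·12.4) = 1.992×10^-4 K/W
R_expanded polystyrene = ΣR − ΣR_known = 0.7967 − 1.992×10^-4 = 0.7965 K/W
(1/r₁−1/r₂)/(4πk) = 0.7965 ⇒ k = 0.3011/(4π·0.7965) = 0.0301 W/m·K

k = 0.0301 W/m·K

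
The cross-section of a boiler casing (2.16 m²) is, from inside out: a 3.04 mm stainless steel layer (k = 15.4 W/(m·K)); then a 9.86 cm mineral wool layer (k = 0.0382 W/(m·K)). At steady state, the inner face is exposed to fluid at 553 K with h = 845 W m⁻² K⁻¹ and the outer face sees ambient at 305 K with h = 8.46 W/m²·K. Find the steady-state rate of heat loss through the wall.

Series thermal resistances, inner to outer:
  R_conv,in = 1/(hA) = 1/(845·2.16) = 5.479×10^-4 K/W
  R_stainless steel = L/(kA) = 0.00304/(15.4·2.16) = 9.139×10^-5 K/W
  R_mineral wool = L/(kA) = 0.0986/(0.0382·2.16) = 1.195 K/W
  R_conv,out = 1/(hA) = 1/(8.46·2.16) = 0.05472 K/W
ΣR = 5.479×10^-4 + 9.139×10^-5 + 1.195 + 0.05472 = 1.250 K/W
Q = ΔT/ΣR = (553 K − 305 K)/1.250 = 198 W

Q = 198 W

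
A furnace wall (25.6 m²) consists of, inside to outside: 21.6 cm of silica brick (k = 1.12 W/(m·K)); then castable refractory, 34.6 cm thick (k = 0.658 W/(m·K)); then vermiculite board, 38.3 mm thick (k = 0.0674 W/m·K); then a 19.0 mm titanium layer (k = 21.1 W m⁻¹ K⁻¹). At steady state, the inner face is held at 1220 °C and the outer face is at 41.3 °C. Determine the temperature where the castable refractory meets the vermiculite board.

Series thermal resistances, inner to outer:
  R_silica brick = L/(kA) = 0.216/(1.12·25.6) = 0.007533 K/W
  R_castable refractory = L/(kA) = 0.346/(0.658·25.6) = 0.02054 K/W
  R_vermiculite board = L/(kA) = 0.0383/(0.0674·25.6) = 0.02220 K/W
  R_titanium = L/(kA) = 0.0190/(21.1·25.6) = 3.517×10^-5 K/W
ΣR = 0.007533 + 0.02054 + 0.02220 + 3.517×10^-5 = 0.05031 K/W
Q = ΔT/ΣR = (1220 °C − 41.3 °C)/0.05031 = 23430 W
From the inner boundary to the castable refractory/vermiculite board interface, ΣR_partial = 0.02807 K/W.
T_interface = T_in − Q·ΣR_partial = 1220 °C − (23430)(0.02807) = 562 °C

T = 562 °C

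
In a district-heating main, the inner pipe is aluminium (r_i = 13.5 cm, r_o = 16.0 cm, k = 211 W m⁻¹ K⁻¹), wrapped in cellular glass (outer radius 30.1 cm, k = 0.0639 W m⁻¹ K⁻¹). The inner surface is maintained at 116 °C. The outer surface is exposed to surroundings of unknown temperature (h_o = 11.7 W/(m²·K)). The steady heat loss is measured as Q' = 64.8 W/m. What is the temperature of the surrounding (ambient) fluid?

Sum the resistances:
  R'_aluminium = ln(0.160/0.135)/(2πk) = 0.1699/(2π·211) = 1.282×10^-4 m·K/W
  R'_cellular glass = ln(0.301/0.160)/(2πk) = 0.6319/(2π·0.0639) = 1.574 m·K/W
  R'_conv,out = 1/(2πr h) = 1/(2π·0.301·11.7) = 0.04519 m·K/W
ΣR = 1.619 m·K/W
ΔT = Q'·ΣR = 64.8 × 1.619 = 104.9 K
Heat flows outward, so T_out = T_in − ΔT = 116 − 104.9 = 11.1 °C

T_out = 11.1 °C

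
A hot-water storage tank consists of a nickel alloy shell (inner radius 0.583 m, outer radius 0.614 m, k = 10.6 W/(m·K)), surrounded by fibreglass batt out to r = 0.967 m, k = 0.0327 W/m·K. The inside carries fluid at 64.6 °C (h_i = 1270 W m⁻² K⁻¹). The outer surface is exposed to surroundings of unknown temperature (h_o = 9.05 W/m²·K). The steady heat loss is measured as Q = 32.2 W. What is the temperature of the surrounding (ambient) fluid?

T_out = 17.7 °C

Sum the resistances:
  R_conv,in = 1/(4πr²h) = 1/(4π·0.583²·1270) = 1.844×10^-4 K/W
  R_nickel alloy = (1/0.583 − 1/0.614)/(4πk) = 0.08660/(4π·10.6) = 6.501×10^-4 K/W
  R_fibreglass batt = (1/0.614 − 1/0.967)/(4πk) = 0.5945/(4π·0.0327) = 1.447 K/W
  R_conv,out = 1/(4πr²h) = 1/(4π·0.967²·9.05) = 0.009403 K/W
ΣR = 1.457 K/W
ΔT = Q·ΣR = 32.2 × 1.457 = 46.92 K
Heat flows outward, so T_out = T_in − ΔT = 64.6 − 46.92 = 17.7 °C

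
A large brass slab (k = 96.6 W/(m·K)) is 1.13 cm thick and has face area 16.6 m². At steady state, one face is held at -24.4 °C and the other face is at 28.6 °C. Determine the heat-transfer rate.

Q = 7.52×10^6 W

Q = kA·ΔT/L = 96.6 × 16.6 × |-24.4 °C − 28.6 °C| / 0.0113 = 7.52×10^6 W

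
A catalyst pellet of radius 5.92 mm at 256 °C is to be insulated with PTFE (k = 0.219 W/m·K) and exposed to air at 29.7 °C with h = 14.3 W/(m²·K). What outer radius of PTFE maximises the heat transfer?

r_cr = 3.06 cm

For a sphere, r_cr = 2k_ins/h = 2·0.219/14.3 = 0.0306 m = 3.06 cm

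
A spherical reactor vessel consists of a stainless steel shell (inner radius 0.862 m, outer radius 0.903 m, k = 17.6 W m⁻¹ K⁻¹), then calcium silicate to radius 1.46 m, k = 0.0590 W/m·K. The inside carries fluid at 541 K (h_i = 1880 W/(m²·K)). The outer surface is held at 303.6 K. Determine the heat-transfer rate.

Q = 416 W

Resistance network (inner→outer):
  R_conv,in = 1/(4πr²h) = 1/(4π·0.862²·1880) = 5.697×10^-5 K/W
  R_stainless steel = (1/0.862 − 1/0.903)/(4πk) = 0.05267/(4π·17.6) = 2.382×10^-4 K/W
  R_calcium silicate = (1/0.903 − 1/1.46)/(4πk) = 0.4225/(4π·0.0590) = 0.5698 K/W
ΣR = 5.697×10^-5 + 2.382×10^-4 + 0.5698 = 0.5701 K/W
Q = ΔT/ΣR = (541 K − 303.6 K)/0.5701 = 416 W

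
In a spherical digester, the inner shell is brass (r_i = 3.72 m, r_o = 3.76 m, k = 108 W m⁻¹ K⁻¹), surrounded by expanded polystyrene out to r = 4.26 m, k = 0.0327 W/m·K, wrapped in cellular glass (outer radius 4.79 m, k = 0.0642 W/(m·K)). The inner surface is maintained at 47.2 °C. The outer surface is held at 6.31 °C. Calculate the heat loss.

Series thermal resistances, inner to outer:
  R_brass = (1/3.72 − 1/3.76)/(4πk) = 0.002860/(4π·108) = 2.107×10^-6 K/W
  R_expanded polystyrene = (1/3.76 − 1/4.26)/(4πk) = 0.03122/(4π·0.0327) = 0.07597 K/W
  R_cellular glass = (1/4.26 − 1/4.79)/(4πk) = 0.02597/(4π·0.0642) = 0.03219 K/W
ΣR = 2.107×10^-6 + 0.07597 + 0.03219 = 0.1082 K/W
Q = ΔT/ΣR = (47.2 °C − 6.31 °C)/0.1082 = 378 W

Q = 378 W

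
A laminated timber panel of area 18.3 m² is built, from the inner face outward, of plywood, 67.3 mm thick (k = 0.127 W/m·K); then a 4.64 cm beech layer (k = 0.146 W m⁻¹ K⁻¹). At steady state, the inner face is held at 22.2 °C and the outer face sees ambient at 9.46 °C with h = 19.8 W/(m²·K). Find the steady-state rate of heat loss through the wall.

Q = 260 W

Series thermal resistances, inner to outer:
  R_plywood = L/(kA) = 0.0673/(0.127·18.3) = 0.02896 K/W
  R_beech = L/(kA) = 0.0464/(0.146·18.3) = 0.01737 K/W
  R_conv,out = 1/(hA) = 1/(19.8·18.3) = 0.002760 K/W
ΣR = 0.02896 + 0.01737 + 0.002760 = 0.04909 K/W
Q = ΔT/ΣR = (22.2 °C − 9.46 °C)/0.04909 = 260 W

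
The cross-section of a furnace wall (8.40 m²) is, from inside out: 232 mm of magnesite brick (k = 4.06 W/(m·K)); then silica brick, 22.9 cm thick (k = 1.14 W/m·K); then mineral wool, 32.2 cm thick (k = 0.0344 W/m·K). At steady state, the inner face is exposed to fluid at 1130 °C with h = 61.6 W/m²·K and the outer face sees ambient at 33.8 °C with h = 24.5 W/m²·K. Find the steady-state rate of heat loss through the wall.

Resistance network (inner→outer):
  R_conv,in = 1/(hA) = 1/(61.6·8.40) = 0.001933 K/W
  R_magnesite brick = L/(kA) = 0.232/(4.06·8.40) = 0.006803 K/W
  R_silica brick = L/(kA) = 0.229/(1.14·8.40) = 0.02391 K/W
  R_mineral wool = L/(kA) = 0.322/(0.0344·8.40) = 1.114 K/W
  R_conv,out = 1/(hA) = 1/(24.5·8.40) = 0.004859 K/W
ΣR = 0.001933 + 0.006803 + 0.02391 + 1.114 + 0.004859 = 1.152 K/W
Q = ΔT/ΣR = (1130 °C − 33.8 °C)/1.152 = 952 W

Q = 952 W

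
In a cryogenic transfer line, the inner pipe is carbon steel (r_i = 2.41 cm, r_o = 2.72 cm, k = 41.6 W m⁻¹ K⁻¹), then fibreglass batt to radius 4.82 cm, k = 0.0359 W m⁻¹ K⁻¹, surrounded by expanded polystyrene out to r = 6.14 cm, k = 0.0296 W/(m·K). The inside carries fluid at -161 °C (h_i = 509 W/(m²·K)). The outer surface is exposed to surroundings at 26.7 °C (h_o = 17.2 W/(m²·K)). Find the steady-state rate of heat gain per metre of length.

Series thermal resistances, inner to outer:
  R'_conv,in = 1/(2πr h) = 1/(2π·0.0241·509) = 0.01297 m·K/W
  R'_carbon steel = ln(0.0272/0.0241)/(2πk) = 0.1210/(2π·41.6) = 4.629×10^-4 m·K/W
  R'_fibreglass batt = ln(0.0482/0.0272)/(2πk) = 0.5721/(2π·0.0359) = 2.536 m·K/W
  R'_expanded polystyrene = ln(0.0614/0.0482)/(2πk) = 0.2421/(2π·0.0296) = 1.301 m·K/W
  R'_conv,out = 1/(2πr h) = 1/(2π·0.0614·17.2) = 0.1507 m·K/W
ΣR = 0.01297 + 4.629×10^-4 + 2.536 + 1.301 + 0.1507 = 4.001 m·K/W
Q' = ΔT/ΣR = (-161 °C − 26.7 °C)/4.001 = -46.9 W/m
(Negative Q' ⇒ heat flows inward; heat gain = 46.9 W/m.)

Q' = 46.9 W/m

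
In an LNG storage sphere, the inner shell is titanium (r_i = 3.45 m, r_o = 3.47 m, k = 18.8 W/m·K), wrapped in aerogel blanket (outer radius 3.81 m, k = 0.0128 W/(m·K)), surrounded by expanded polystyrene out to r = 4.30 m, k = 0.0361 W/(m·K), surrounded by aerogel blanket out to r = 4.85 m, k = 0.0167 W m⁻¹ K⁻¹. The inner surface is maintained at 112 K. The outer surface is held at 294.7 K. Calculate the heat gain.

Series thermal resistances, inner to outer:
  R_titanium = (1/3.45 − 1/3.47)/(4πk) = 0.001671/(4π·18.8) = 7.072×10^-6 K/W
  R_aerogel blanket = (1/3.47 − 1/3.81)/(4πk) = 0.02572/(4π·0.0128) = 0.1599 K/W
  R_expanded polystyrene = (1/3.81 − 1/4.30)/(4πk) = 0.02991/(4π·0.0361) = 0.06593 K/W
  R_aerogel blanket = (1/4.30 − 1/4.85)/(4πk) = 0.02637/(4π·0.0167) = 0.1257 K/W
ΣR = 7.072×10^-6 + 0.1599 + 0.06593 + 0.1257 = 0.3515 K/W
Q = ΔT/ΣR = (112 K − 294.7 K)/0.3515 = -520 W
(Negative Q ⇒ heat flows inward; heat gain = 520 W.)

Q = 520 W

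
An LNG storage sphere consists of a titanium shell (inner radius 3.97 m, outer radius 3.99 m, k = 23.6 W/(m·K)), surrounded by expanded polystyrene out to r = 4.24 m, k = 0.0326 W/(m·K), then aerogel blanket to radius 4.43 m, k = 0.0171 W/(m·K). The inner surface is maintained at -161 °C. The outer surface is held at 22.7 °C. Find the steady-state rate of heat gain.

Series thermal resistances, inner to outer:
  R_titanium = (1/3.97 − 1/3.99)/(4πk) = 0.001263/(4π·23.6) = 4.257×10^-6 K/W
  R_expanded polystyrene = (1/3.99 − 1/4.24)/(4πk) = 0.01478/(4π·0.0326) = 0.03607 K/W
  R_aerogel blanket = (1/4.24 − 1/4.43)/(4πk) = 0.01012/(4π·0.0171) = 0.04707 K/W
ΣR = 4.257×10^-6 + 0.03607 + 0.04707 = 0.08314 K/W
Q = ΔT/ΣR = (-161 °C − 22.7 °C)/0.08314 = -2210 W
(Negative Q ⇒ heat flows inward; heat gain = 2210 W.)

Q = 2.21 kW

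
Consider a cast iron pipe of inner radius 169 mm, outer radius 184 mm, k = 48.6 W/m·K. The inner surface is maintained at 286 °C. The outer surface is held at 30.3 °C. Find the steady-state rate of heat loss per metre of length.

Q' = 2πk·ΔT/ln(r₂/r₁) = 2π × 48.6 × 255.7 / ln(0.184/0.169) = 9.18×10^5 W/m

Q' = 918 kW/m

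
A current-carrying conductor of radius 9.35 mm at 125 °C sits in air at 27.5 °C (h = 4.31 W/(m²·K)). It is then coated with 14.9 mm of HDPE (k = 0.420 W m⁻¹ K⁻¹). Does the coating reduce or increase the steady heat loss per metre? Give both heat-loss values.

increases: 24.7 → 51.8 W/m

Critical radius for a cylinder: r_cr = k/h = 0.0974 m = 9.74 cm.
Outer radius after coating: r₂ = 0.00935 + 0.0149 = 0.02425 m.
Since r₁ < r_cr and r₂ ≤ r_cr, the coating moves toward the maximum at r_cr — heat loss rises.
Bare: R = 1/(2πr₁h) = 3.949 m·K/W; Q = 97.5/3.949 = 24.7 W/m.
Coated: R = R_cond + R_conv = 1.884 m·K/W; Q = 97.5/1.884 = 51.8 W/m.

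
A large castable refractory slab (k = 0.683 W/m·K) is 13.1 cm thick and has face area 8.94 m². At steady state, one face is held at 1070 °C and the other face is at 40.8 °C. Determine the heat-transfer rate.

Q = kA·ΔT/L = 0.683 × 8.94 × |1070 °C − 40.8 °C| / 0.131 = 48000 W

Q = 48000 W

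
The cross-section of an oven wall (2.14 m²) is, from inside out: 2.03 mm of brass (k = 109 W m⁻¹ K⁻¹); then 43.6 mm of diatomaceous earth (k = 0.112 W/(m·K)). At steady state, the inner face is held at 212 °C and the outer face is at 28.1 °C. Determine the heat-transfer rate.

Resistance network (inner→outer):
  R_brass = L/(kA) = 0.00203/(109·2.14) = 8.703×10^-6 K/W
  R_diatomaceous earth = L/(kA) = 0.0436/(0.112·2.14) = 0.1819 K/W
ΣR = 8.703×10^-6 + 0.1819 = 0.1819 K/W
Q = ΔT/ΣR = (212 °C − 28.1 °C)/0.1819 = 1010 W

Q = 1010 W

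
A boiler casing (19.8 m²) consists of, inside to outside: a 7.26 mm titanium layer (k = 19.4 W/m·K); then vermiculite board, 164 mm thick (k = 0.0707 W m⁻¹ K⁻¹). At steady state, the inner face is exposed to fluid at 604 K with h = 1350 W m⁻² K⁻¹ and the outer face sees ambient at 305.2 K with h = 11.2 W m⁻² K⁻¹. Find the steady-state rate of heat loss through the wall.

Q = 2.45 kW

Series thermal resistances, inner to outer:
  R_conv,in = 1/(hA) = 1/(1350·19.8) = 3.741×10^-5 K/W
  R_titanium = L/(kA) = 0.00726/(19.4·19.8) = 1.890×10^-5 K/W
  R_vermiculite board = L/(kA) = 0.164/(0.0707·19.8) = 0.1172 K/W
  R_conv,out = 1/(hA) = 1/(11.2·19.8) = 0.004509 K/W
ΣR = 3.741×10^-5 + 1.890×10^-5 + 0.1172 + 0.004509 = 0.1218 K/W
Q = ΔT/ΣR = (604 K − 305.2 K)/0.1218 = 2450 W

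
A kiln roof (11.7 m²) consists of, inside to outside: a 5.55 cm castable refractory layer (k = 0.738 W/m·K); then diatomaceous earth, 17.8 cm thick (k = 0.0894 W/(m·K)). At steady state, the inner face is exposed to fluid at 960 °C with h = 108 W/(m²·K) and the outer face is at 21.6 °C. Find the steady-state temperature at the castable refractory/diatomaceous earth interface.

T = 922 °C

Treat each layer as a resistance in series:
  R_conv,in = 1/(hA) = 1/(108·11.7) = 7.914×10^-4 K/W
  R_castable refractory = L/(kA) = 0.0555/(0.738·11.7) = 0.006428 K/W
  R_diatomaceous earth = L/(kA) = 0.178/(0.0894·11.7) = 0.1702 K/W
ΣR = 7.914×10^-4 + 0.006428 + 0.1702 = 0.1774 K/W
Q = ΔT/ΣR = (960 °C − 21.6 °C)/0.1774 = 5290 W
From the inner boundary to the castable refractory/diatomaceous earth interface, ΣR_partial = 0.007219 K/W.
T_interface = T_in − Q·ΣR_partial = 960 °C − (5290)(0.007219) = 922 °C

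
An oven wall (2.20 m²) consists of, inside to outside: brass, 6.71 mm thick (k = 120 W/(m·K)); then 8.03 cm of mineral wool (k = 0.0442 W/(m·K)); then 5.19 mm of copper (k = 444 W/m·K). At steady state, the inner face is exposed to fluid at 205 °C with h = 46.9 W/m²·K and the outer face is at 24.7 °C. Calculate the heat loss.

Q = 216 W

Series thermal resistances, inner to outer:
  R_conv,in = 1/(hA) = 1/(46.9·2.20) = 0.009692 K/W
  R_brass = L/(kA) = 0.00671/(120·2.20) = 2.542×10^-5 K/W
  R_mineral wool = L/(kA) = 0.0803/(0.0442·2.20) = 0.8258 K/W
  R_copper = L/(kA) = 0.00519/(444·2.20) = 5.313×10^-6 K/W
ΣR = 0.009692 + 2.542×10^-5 + 0.8258 + 5.313×10^-6 = 0.8355 K/W
Q = ΔT/ΣR = (205 °C − 24.7 °C)/0.8355 = 216 W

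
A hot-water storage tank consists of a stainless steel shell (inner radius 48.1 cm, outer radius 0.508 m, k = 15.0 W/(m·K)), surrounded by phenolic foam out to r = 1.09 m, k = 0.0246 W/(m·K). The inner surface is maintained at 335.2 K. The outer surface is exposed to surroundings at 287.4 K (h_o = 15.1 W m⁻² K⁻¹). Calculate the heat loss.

Q = 14.0 W

Treat each layer as a resistance in series:
  R_stainless steel = (1/0.481 − 1/0.508)/(4πk) = 0.1105/(4π·15.0) = 5.862×10^-4 K/W
  R_phenolic foam = (1/0.508 − 1/1.09)/(4πk) = 1.051/(4π·0.0246) = 3.400 K/W
  R_conv,out = 1/(4πr²h) = 1/(4π·1.09²·15.1) = 0.004436 K/W
ΣR = 5.862×10^-4 + 3.400 + 0.004436 = 3.405 K/W
Q = ΔT/ΣR = (335.2 K − 287.4 K)/3.405 = 14.0 W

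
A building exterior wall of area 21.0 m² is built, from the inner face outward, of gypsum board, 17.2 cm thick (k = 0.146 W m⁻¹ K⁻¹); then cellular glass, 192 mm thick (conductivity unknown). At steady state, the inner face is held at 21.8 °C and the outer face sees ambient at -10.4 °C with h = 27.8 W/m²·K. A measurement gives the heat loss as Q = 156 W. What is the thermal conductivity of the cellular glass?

ΣR = ΔT/Q = |21.8 − -10.4|/156 = 0.2064 K/W
Known resistances:
  R_gypsum board = L/(kA) = 0.172/(0.146·21.0) = 0.05610 K/W
  R_conv,out = 1/(hA) = 1/(27.8·21.0) = 0.001713 K/W
R_cellular glass = ΣR − ΣR_known = 0.2064 − 0.05781 = 0.1486 K/W
L/(kA) = 0.1486 ⇒ k = 0.192/(0.1486·21.0) = 0.0615 W/m·K

k = 0.0615 W/m·K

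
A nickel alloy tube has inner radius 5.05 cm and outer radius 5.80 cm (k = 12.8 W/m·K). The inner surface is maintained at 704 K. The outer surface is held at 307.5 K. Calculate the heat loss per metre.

Q' = 2.30×10^5 W/m

Q' = 2πk·ΔT/ln(r₂/r₁) = 2π × 12.8 × 396.5 / ln(0.0580/0.0505) = 2.30×10^5 W/m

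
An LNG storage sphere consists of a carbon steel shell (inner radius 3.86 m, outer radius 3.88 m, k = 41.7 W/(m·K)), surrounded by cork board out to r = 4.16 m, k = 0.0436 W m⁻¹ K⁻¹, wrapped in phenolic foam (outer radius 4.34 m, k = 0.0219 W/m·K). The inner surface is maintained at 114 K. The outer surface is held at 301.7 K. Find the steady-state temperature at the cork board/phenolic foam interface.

T = 201.5 K

Resistance network (inner→outer):
  R_carbon steel = (1/3.86 − 1/3.88)/(4πk) = 0.001335/(4π·41.7) = 2.548×10^-6 K/W
  R_cork board = (1/3.88 − 1/4.16)/(4πk) = 0.01735/(4π·0.0436) = 0.03166 K/W
  R_phenolic foam = (1/4.16 − 1/4.34)/(4πk) = 0.009970/(4π·0.0219) = 0.03623 K/W
ΣR = 2.548×10^-6 + 0.03166 + 0.03623 = 0.06789 K/W
Q = ΔT/ΣR = (114 K − 301.7 K)/0.06789 = -2765 W
From the inner boundary to the cork board/phenolic foam interface, ΣR_partial = 0.03166 K/W.
T_interface = T_in − Q·ΣR_partial = 114 K − (-2765)(0.03166) = 201.5 K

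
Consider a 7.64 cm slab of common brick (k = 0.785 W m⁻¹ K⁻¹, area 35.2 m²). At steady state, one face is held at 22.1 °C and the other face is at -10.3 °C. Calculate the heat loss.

Q = kA·ΔT/L = 0.785 × 35.2 × |22.1 °C − -10.3 °C| / 0.0764 = 11700 W

Q = 11.7 kW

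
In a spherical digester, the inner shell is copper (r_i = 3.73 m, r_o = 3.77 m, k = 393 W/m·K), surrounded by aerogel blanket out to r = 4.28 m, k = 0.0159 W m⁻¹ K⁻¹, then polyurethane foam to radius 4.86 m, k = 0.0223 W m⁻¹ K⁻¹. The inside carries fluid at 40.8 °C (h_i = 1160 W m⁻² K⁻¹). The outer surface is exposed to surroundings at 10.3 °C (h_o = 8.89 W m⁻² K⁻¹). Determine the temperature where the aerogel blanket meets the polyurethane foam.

T = 22.1 °C

Series thermal resistances, inner to outer:
  R_conv,in = 1/(4πr²h) = 1/(4π·3.73²·1160) = 4.931×10^-6 K/W
  R_copper = (1/3.73 − 1/3.77)/(4πk) = 0.002845/(4π·393) = 5.760×10^-7 K/W
  R_aerogel blanket = (1/3.77 − 1/4.28)/(4πk) = 0.03161/(4π·0.0159) = 0.1582 K/W
  R_polyurethane foam = (1/4.28 − 1/4.86)/(4πk) = 0.02788/(4π·0.0223) = 0.09950 K/W
  R_conv,out = 1/(4πr²h) = 1/(4π·4.86²·8.89) = 3.790×10^-4 K/W
ΣR = 4.931×10^-6 + 5.760×10^-7 + 0.1582 + 0.09950 + 3.790×10^-4 = 0.2581 K/W
Q = ΔT/ΣR = (40.8 °C − 10.3 °C)/0.2581 = 118.2 W
From the inner boundary to the aerogel blanket/polyurethane foam interface, ΣR_partial = 0.1582 K/W.
T_interface = T_in − Q·ΣR_partial = 40.8 °C − (118.2)(0.1582) = 22.1 °C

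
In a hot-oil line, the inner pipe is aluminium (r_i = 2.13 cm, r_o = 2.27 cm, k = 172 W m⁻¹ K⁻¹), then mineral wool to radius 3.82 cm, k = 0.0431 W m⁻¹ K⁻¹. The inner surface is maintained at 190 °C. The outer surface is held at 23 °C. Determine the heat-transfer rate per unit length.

Q' = 86.9 W/m

Series thermal resistances, inner to outer:
  R'_aluminium = ln(0.0227/0.0213)/(2πk) = 0.06366/(2π·172) = 5.890×10^-5 m·K/W
  R'_mineral wool = ln(0.0382/0.0227)/(2πk) = 0.5205/(2π·0.0431) = 1.922 m·K/W
ΣR = 5.890×10^-5 + 1.922 = 1.922 m·K/W
Q' = ΔT/ΣR = (190 °C − 23 °C)/1.922 = 86.9 W/m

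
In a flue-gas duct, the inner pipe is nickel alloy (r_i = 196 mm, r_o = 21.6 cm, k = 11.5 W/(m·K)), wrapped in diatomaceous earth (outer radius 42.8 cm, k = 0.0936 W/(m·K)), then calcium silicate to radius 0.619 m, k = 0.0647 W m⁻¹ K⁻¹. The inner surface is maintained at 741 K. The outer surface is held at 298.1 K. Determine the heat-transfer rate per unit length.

Q' = 214 W/m

Series thermal resistances, inner to outer:
  R'_nickel alloy = ln(0.216/0.196)/(2πk) = 0.09716/(2π·11.5) = 0.001345 m·K/W
  R'_diatomaceous earth = ln(0.428/0.216)/(2πk) = 0.6838/(2π·0.0936) = 1.163 m·K/W
  R'_calcium silicate = ln(0.619/0.428)/(2πk) = 0.3690/(2π·0.0647) = 0.9077 m·K/W
ΣR = 0.001345 + 1.163 + 0.9077 = 2.072 m·K/W
Q' = ΔT/ΣR = (741 K − 298.1 K)/2.072 = 214 W/m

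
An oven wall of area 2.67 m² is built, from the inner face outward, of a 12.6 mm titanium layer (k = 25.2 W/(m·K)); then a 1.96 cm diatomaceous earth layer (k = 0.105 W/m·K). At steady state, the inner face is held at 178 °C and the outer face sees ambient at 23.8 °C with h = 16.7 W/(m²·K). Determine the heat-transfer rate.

Q = 1670 W

Resistance network (inner→outer):
  R_titanium = L/(kA) = 0.0126/(25.2·2.67) = 1.873×10^-4 K/W
  R_diatomaceous earth = L/(kA) = 0.0196/(0.105·2.67) = 0.06991 K/W
  R_conv,out = 1/(hA) = 1/(16.7·2.67) = 0.02243 K/W
ΣR = 1.873×10^-4 + 0.06991 + 0.02243 = 0.09253 K/W
Q = ΔT/ΣR = (178 °C − 23.8 °C)/0.09253 = 1670 W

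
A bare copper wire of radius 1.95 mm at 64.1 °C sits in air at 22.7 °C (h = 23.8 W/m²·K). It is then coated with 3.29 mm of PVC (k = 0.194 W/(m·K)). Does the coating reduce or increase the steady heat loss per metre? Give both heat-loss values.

increases: 12.1 → 19.8 W/m

Critical radius for a cylinder: r_cr = k/h = 0.00815 m = 0.815 cm.
Outer radius after coating: r₂ = 0.00195 + 0.00329 = 0.00524 m.
Since r₁ < r_cr and r₂ ≤ r_cr, the coating moves toward the maximum at r_cr — heat loss rises.
Bare: R = 1/(2πr₁h) = 3.429 m·K/W; Q = 41.4/3.429 = 12.1 W/m.
Coated: R = R_cond + R_conv = 2.087 m·K/W; Q = 41.4/2.087 = 19.8 W/m.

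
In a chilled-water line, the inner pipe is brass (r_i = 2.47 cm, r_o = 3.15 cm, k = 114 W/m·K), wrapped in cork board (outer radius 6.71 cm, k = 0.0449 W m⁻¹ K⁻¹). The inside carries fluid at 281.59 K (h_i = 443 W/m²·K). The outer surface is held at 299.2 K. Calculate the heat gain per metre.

Q' = 6.53 W/m

Series thermal resistances, inner to outer:
  R'_conv,in = 1/(2πr h) = 1/(2π·0.0247·443) = 0.01455 m·K/W
  R'_brass = ln(0.0315/0.0247)/(2πk) = 0.2432/(2π·114) = 3.395×10^-4 m·K/W
  R'_cork board = ln(0.0671/0.0315)/(2πk) = 0.7562/(2π·0.0449) = 2.680 m·K/W
ΣR = 0.01455 + 3.395×10^-4 + 2.680 = 2.695 m·K/W
Q' = ΔT/ΣR = (281.59 K − 299.2 K)/2.695 = -6.53 W/m
(Negative Q' ⇒ heat flows inward; heat gain = 6.53 W/m.)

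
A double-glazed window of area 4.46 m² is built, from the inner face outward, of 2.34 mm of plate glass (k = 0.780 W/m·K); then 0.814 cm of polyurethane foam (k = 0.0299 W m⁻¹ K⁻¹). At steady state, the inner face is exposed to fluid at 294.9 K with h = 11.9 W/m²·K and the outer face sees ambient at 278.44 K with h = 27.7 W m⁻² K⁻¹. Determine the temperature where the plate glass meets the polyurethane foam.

Series thermal resistances, inner to outer:
  R_conv,in = 1/(hA) = 1/(11.9·4.46) = 0.01884 K/W
  R_plate glass = L/(kA) = 0.00234/(0.780·4.46) = 6.726×10^-4 K/W
  R_polyurethane foam = L/(kA) = 0.00814/(0.0299·4.46) = 0.06104 K/W
  R_conv,out = 1/(hA) = 1/(27.7·4.46) = 0.008094 K/W
ΣR = 0.01884 + 6.726×10^-4 + 0.06104 + 0.008094 = 0.08865 K/W
Q = ΔT/ΣR = (294.9 K − 278.44 K)/0.08865 = 185.7 W
From the inner boundary to the plate glass/polyurethane foam interface, ΣR_partial = 0.01951 K/W.
T_interface = T_in − Q·ΣR_partial = 294.9 K − (185.7)(0.01951) = 291.3 K

T = 291.3 K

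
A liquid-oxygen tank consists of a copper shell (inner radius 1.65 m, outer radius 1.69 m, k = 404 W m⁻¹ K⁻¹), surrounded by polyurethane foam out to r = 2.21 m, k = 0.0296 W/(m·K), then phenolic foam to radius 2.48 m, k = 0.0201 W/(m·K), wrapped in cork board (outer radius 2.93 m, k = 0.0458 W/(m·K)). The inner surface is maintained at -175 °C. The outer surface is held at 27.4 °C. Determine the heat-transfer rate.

Series thermal resistances, inner to outer:
  R_copper = (1/1.65 − 1/1.69)/(4πk) = 0.01434/(4π·404) = 2.826×10^-6 K/W
  R_polyurethane foam = (1/1.69 − 1/2.21)/(4πk) = 0.1392/(4π·0.0296) = 0.3743 K/W
  R_phenolic foam = (1/2.21 − 1/2.48)/(4πk) = 0.04926/(4π·0.0201) = 0.1950 K/W
  R_cork board = (1/2.48 − 1/2.93)/(4πk) = 0.06193/(4π·0.0458) = 0.1076 K/W
ΣR = 2.826×10^-6 + 0.3743 + 0.1950 + 0.1076 = 0.6769 K/W
Q = ΔT/ΣR = (-175 °C − 27.4 °C)/0.6769 = -299 W
(Negative Q ⇒ heat flows inward; heat gain = 299 W.)

Q = 299 W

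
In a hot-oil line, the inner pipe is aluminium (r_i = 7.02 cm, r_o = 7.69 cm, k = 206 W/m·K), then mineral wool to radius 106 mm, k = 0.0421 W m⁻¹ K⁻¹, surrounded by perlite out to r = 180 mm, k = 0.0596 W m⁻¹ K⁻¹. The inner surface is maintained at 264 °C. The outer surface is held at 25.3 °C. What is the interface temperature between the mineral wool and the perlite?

T = 154 °C

Resistance network (inner→outer):
  R'_aluminium = ln(0.0769/0.0702)/(2πk) = 0.09116/(2π·206) = 7.043×10^-5 m·K/W
  R'_mineral wool = ln(0.106/0.0769)/(2πk) = 0.3209/(2π·0.0421) = 1.213 m·K/W
  R'_perlite = ln(0.180/0.106)/(2πk) = 0.5295/(2π·0.0596) = 1.414 m·K/W
ΣR = 7.043×10^-5 + 1.213 + 1.414 = 2.627 m·K/W
Q' = ΔT/ΣR = (264 °C − 25.3 °C)/2.627 = 90.86 W/m
From the inner boundary to the mineral wool/perlite interface, ΣR_partial = 1.213 m·K/W.
T_interface = T_in − Q'·ΣR_partial = 264 °C − (90.86)(1.213) = 154 °C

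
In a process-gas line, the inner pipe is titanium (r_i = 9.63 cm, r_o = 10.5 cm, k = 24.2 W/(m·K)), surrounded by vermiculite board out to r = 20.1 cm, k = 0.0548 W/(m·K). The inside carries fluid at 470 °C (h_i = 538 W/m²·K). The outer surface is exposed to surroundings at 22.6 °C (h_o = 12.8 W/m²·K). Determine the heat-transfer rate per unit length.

Q' = 229 W/m

Resistance network (inner→outer):
  R'_conv,in = 1/(2πr h) = 1/(2π·0.0963·538) = 0.003072 m·K/W
  R'_titanium = ln(0.105/0.0963)/(2πk) = 0.08649/(2π·24.2) = 5.688×10^-4 m·K/W
  R'_vermiculite board = ln(0.201/0.105)/(2πk) = 0.6493/(2π·0.0548) = 1.886 m·K/W
  R'_conv,out = 1/(2πr h) = 1/(2π·0.201·12.8) = 0.06186 m·K/W
ΣR = 0.003072 + 5.688×10^-4 + 1.886 + 0.06186 = 1.952 m·K/W
Q' = ΔT/ΣR = (470 °C − 22.6 °C)/1.952 = 229 W/m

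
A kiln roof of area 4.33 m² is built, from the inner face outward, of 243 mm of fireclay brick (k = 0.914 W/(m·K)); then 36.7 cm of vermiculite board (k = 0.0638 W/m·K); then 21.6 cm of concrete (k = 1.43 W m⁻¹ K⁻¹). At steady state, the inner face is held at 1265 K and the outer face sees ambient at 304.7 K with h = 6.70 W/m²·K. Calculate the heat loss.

Resistance network (inner→outer):
  R_fireclay brick = L/(kA) = 0.243/(0.914·4.33) = 0.06140 K/W
  R_vermiculite board = L/(kA) = 0.367/(0.0638·4.33) = 1.328 K/W
  R_concrete = L/(kA) = 0.216/(1.43·4.33) = 0.03488 K/W
  R_conv,out = 1/(hA) = 1/(6.70·4.33) = 0.03447 K/W
ΣR = 0.06140 + 1.328 + 0.03488 + 0.03447 = 1.459 K/W
Q = ΔT/ΣR = (1265 K − 304.7 K)/1.459 = 658 W

Q = 658 W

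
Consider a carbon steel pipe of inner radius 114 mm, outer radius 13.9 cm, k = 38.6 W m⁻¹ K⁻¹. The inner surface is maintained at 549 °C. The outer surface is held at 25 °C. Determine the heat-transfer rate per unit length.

Q' = 2πk·ΔT/ln(r₂/r₁) = 2π × 38.6 × 524 / ln(0.139/0.114) = 6.41×10^5 W/m

Q' = 641 kW/m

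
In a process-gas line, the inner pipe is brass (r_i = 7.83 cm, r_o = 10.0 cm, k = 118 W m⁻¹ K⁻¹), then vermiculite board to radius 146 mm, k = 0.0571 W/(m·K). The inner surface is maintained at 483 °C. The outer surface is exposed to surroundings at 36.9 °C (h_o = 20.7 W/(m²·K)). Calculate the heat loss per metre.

Resistance network (inner→outer):
  R'_brass = ln(0.100/0.0783)/(2πk) = 0.2446/(2π·118) = 3.299×10^-4 m·K/W
  R'_vermiculite board = ln(0.146/0.100)/(2πk) = 0.3784/(2π·0.0571) = 1.055 m·K/W
  R'_conv,out = 1/(2πr h) = 1/(2π·0.146·20.7) = 0.05266 m·K/W
ΣR = 3.299×10^-4 + 1.055 + 0.05266 = 1.108 m·K/W
Q' = ΔT/ΣR = (483 °C − 36.9 °C)/1.108 = 403 W/m

Q' = 403 W/m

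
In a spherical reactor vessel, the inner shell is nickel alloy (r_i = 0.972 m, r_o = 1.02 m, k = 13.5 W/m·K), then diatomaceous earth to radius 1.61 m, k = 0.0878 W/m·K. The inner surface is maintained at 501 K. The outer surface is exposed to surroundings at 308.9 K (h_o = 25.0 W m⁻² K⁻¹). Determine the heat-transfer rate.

Q = 587 W

Series thermal resistances, inner to outer:
  R_nickel alloy = (1/0.972 − 1/1.02)/(4πk) = 0.04841/(4π·13.5) = 2.854×10^-4 K/W
  R_diatomaceous earth = (1/1.02 − 1/1.61)/(4πk) = 0.3593/(4π·0.0878) = 0.3256 K/W
  R_conv,out = 1/(4πr²h) = 1/(4π·1.61²·25.0) = 0.001228 K/W
ΣR = 2.854×10^-4 + 0.3256 + 0.001228 = 0.3271 K/W
Q = ΔT/ΣR = (501 K − 308.9 K)/0.3271 = 587 W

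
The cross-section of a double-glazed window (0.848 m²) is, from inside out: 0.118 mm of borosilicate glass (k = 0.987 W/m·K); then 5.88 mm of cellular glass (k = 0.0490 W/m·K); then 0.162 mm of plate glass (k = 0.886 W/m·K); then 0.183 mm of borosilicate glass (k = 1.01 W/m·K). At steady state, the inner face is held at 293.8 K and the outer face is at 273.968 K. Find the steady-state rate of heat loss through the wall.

Q = 140 W

Series thermal resistances, inner to outer:
  R_borosilicate glass = L/(kA) = 1.18×10^-4/(0.987·0.848) = 1.410×10^-4 K/W
  R_cellular glass = L/(kA) = 0.00588/(0.0490·0.848) = 0.1415 K/W
  R_plate glass = L/(kA) = 1.62×10^-4/(0.886·0.848) = 2.156×10^-4 K/W
  R_borosilicate glass = L/(kA) = 1.83×10^-4/(1.01·0.848) = 2.137×10^-4 K/W
ΣR = 1.410×10^-4 + 0.1415 + 2.156×10^-4 + 2.137×10^-4 = 0.1421 K/W
Q = ΔT/ΣR = (293.8 K − 273.968 K)/0.1421 = 140 W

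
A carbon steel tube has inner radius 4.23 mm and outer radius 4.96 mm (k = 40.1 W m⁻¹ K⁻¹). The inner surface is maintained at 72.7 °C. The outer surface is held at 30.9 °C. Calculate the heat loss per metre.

Q' = 2πk·ΔT/ln(r₂/r₁) = 2π × 40.1 × 41.8 / ln(0.00496/0.00423) = 66200 W/m

Q' = 66200 W/m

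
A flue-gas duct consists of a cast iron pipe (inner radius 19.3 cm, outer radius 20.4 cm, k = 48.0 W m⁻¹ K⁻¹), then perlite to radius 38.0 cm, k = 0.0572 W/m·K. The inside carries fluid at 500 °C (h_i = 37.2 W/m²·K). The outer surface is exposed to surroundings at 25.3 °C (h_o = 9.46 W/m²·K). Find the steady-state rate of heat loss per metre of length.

Q' = 264 W/m

Series thermal resistances, inner to outer:
  R'_conv,in = 1/(2πr h) = 1/(2π·0.193·37.2) = 0.02217 m·K/W
  R'_cast iron = ln(0.204/0.193)/(2πk) = 0.05543/(2π·48.0) = 1.838×10^-4 m·K/W
  R'_perlite = ln(0.380/0.204)/(2πk) = 0.6221/(2π·0.0572) = 1.731 m·K/W
  R'_conv,out = 1/(2πr h) = 1/(2π·0.380·9.46) = 0.04427 m·K/W
ΣR = 0.02217 + 1.838×10^-4 + 1.731 + 0.04427 = 1.798 m·K/W
Q' = ΔT/ΣR = (500 °C − 25.3 °C)/1.798 = 264 W/m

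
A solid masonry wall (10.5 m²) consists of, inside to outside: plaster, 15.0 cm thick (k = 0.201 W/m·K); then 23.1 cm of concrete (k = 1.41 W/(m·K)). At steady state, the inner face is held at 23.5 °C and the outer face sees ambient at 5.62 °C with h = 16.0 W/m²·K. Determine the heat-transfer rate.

Treat each layer as a resistance in series:
  R_plaster = L/(kA) = 0.150/(0.201·10.5) = 0.07107 K/W
  R_concrete = L/(kA) = 0.231/(1.41·10.5) = 0.01560 K/W
  R_conv,out = 1/(hA) = 1/(16.0·10.5) = 0.005952 K/W
ΣR = 0.07107 + 0.01560 + 0.005952 = 0.09262 K/W
Q = ΔT/ΣR = (23.5 °C − 5.62 °C)/0.09262 = 193 W

Q = 193 W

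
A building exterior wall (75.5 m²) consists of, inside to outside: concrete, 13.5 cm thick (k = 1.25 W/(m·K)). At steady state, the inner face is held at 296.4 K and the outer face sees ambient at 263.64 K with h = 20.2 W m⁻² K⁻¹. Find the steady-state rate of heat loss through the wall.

Q = 15700 W

Resistance network (inner→outer):
  R_concrete = L/(kA) = 0.135/(1.25·75.5) = 0.001430 K/W
  R_conv,out = 1/(hA) = 1/(20.2·75.5) = 6.557×10^-4 K/W
ΣR = 0.001430 + 6.557×10^-4 = 0.002086 K/W
Q = ΔT/ΣR = (296.4 K − 263.64 K)/0.002086 = 15700 W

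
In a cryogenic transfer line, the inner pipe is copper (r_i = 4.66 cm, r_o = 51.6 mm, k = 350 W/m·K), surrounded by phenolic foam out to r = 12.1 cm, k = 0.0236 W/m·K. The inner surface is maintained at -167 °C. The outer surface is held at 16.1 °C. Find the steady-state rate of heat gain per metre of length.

Q' = 31.9 W/m

Series thermal resistances, inner to outer:
  R'_copper = ln(0.0516/0.0466)/(2πk) = 0.1019/(2π·350) = 4.635×10^-5 m·K/W
  R'_phenolic foam = ln(0.121/0.0516)/(2πk) = 0.8523/(2π·0.0236) = 5.748 m·K/W
ΣR = 4.635×10^-5 + 5.748 = 5.748 m·K/W
Q' = ΔT/ΣR = (-167 °C − 16.1 °C)/5.748 = -31.9 W/m
(Negative Q' ⇒ heat flows inward; heat gain = 31.9 W/m.)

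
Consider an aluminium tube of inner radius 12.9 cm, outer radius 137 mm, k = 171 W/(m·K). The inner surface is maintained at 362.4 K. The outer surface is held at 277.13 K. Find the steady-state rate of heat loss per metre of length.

Q' = 2πk·ΔT/ln(r₂/r₁) = 2π × 171 × 85.27 / ln(0.137/0.129) = 1.52×10^6 W/m

Q' = 1520 kW/m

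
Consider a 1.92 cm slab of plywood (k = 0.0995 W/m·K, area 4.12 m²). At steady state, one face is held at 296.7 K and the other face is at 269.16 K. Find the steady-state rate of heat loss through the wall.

Q = 588 W

Q = kA·ΔT/L = 0.0995 × 4.12 × |296.7 K − 269.16 K| / 0.0192 = 588 W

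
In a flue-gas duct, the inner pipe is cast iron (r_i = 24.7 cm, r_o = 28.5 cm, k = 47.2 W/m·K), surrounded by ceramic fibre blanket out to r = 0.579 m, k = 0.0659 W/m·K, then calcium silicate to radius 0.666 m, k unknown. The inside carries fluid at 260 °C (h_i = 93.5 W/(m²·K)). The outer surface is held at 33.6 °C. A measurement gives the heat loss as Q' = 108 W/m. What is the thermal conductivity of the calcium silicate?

ΣR = ΔT/Q' = |260 − 33.6|/108 = 2.096 m·K/W
Known resistances:
  R'_conv,in = 1/(2πr h) = 1/(2π·0.247·93.5) = 0.006891 m·K/W
  R'_cast iron = ln(0.285/0.247)/(2πk) = 0.1431/(2π·47.2) = 4.825×10^-4 m·K/W
  R'_ceramic fibre blanket = ln(0.579/0.285)/(2πk) = 0.7088/(2π·0.0659) = 1.712 m·K/W
R_calcium silicate = ΣR − ΣR_known = 2.096 − 1.719 = 0.3770 m·K/W
ln(r₂/r₁)/(2πk) = 0.3770 ⇒ k = 0.1400/(2π·0.3770) = 0.0591 W/m·K

k = 0.0591 W/m·K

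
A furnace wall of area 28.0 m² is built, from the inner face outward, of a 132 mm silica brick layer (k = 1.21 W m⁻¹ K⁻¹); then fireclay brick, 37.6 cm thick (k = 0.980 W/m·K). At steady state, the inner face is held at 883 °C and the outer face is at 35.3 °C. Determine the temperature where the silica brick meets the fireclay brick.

Treat each layer as a resistance in series:
  R_silica brick = L/(kA) = 0.132/(1.21·28.0) = 0.003896 K/W
  R_fireclay brick = L/(kA) = 0.376/(0.980·28.0) = 0.01370 K/W
ΣR = 0.003896 + 0.01370 = 0.01760 K/W
Q = ΔT/ΣR = (883 °C − 35.3 °C)/0.01760 = 48160 W
From the inner boundary to the silica brick/fireclay brick interface, ΣR_partial = 0.003896 K/W.
T_interface = T_in − Q·ΣR_partial = 883 °C − (48160)(0.003896) = 695 °C

T = 695 °C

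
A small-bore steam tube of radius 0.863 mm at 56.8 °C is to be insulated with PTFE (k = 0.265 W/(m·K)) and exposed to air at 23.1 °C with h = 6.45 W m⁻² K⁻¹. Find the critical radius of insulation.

r_cr = 4.11 cm

For a cylinder, r_cr = k_ins/h = 0.265/6.45 = 0.0411 m = 4.11 cm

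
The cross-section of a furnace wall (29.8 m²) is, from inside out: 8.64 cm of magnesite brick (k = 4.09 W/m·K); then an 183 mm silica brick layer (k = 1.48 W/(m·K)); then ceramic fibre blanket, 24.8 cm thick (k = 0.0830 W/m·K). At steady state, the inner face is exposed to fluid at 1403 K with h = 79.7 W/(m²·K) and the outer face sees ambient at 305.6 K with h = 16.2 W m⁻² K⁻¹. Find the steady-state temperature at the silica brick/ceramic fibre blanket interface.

Treat each layer as a resistance in series:
  R_conv,in = 1/(hA) = 1/(79.7·29.8) = 4.210×10^-4 K/W
  R_magnesite brick = L/(kA) = 0.0864/(4.09·29.8) = 7.089×10^-4 K/W
  R_silica brick = L/(kA) = 0.183/(1.48·29.8) = 0.004149 K/W
  R_ceramic fibre blanket = L/(kA) = 0.248/(0.0830·29.8) = 0.1003 K/W
  R_conv,out = 1/(hA) = 1/(16.2·29.8) = 0.002071 K/W
ΣR = 4.210×10^-4 + 7.089×10^-4 + 0.004149 + 0.1003 + 0.002071 = 0.1076 K/W
Q = ΔT/ΣR = (1403 K − 305.6 K)/0.1076 = 10200 W
From the inner boundary to the silica brick/ceramic fibre blanket interface, ΣR_partial = 0.005279 K/W.
T_interface = T_in − Q·ΣR_partial = 1403 K − (10200)(0.005279) = 1349 K

T = 1349 K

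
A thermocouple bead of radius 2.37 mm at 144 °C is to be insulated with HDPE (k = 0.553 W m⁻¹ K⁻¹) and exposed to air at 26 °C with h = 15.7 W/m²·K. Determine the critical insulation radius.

r_cr = 7.04 cm

For a sphere, r_cr = 2k_ins/h = 2·0.553/15.7 = 0.0704 m = 7.04 cm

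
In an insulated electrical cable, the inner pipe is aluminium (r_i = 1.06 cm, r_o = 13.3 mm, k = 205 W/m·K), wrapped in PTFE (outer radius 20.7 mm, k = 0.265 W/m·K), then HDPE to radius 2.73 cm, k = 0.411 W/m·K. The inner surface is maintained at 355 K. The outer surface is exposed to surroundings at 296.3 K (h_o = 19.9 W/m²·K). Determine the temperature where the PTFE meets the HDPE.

T = 331.6 K

Series thermal resistances, inner to outer:
  R'_aluminium = ln(0.0133/0.0106)/(2πk) = 0.2269/(2π·205) = 1.762×10^-4 m·K/W
  R'_PTFE = ln(0.0207/0.0133)/(2πk) = 0.4424/(2π·0.265) = 0.2657 m·K/W
  R'_HDPE = ln(0.0273/0.0207)/(2πk) = 0.2768/(2π·0.411) = 0.1072 m·K/W
  R'_conv,out = 1/(2πr h) = 1/(2π·0.0273·19.9) = 0.2930 m·K/W
ΣR = 1.762×10^-4 + 0.2657 + 0.1072 + 0.2930 = 0.6661 m·K/W
Q' = ΔT/ΣR = (355 K − 296.3 K)/0.6661 = 88.12 W/m
From the inner boundary to the PTFE/HDPE interface, ΣR_partial = 0.2659 m·K/W.
T_interface = T_in − Q'·ΣR_partial = 355 K − (88.12)(0.2659) = 331.6 K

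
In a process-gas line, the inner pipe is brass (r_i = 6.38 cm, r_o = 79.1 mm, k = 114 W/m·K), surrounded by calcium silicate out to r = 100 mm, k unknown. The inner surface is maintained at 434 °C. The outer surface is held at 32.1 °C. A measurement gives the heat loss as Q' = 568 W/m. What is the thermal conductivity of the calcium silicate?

k = 0.0528 W/m·K

ΣR = ΔT/Q' = |434 − 32.1|/568 = 0.7076 m·K/W
Known resistances:
  R'_brass = ln(0.0791/0.0638)/(2πk) = 0.2150/(2π·114) = 3.001×10^-4 m·K/W
R_calcium silicate = ΣR − ΣR_known = 0.7076 − 3.001×10^-4 = 0.7073 m·K/W
ln(r₂/r₁)/(2πk) = 0.7073 ⇒ k = 0.2345/(2π·0.7073) = 0.0528 W/m·K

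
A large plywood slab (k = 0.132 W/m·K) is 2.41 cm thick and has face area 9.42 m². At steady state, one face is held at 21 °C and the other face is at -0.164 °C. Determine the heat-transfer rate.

Q = 1090 W

Q = kA·ΔT/L = 0.132 × 9.42 × |21 °C − -0.164 °C| / 0.0241 = 1090 W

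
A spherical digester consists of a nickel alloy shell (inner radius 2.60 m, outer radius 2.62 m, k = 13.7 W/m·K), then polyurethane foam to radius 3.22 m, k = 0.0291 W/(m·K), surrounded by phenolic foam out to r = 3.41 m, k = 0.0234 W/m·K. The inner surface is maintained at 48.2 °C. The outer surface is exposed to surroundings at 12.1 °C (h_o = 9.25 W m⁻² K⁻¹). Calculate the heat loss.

Q = 142 W

Series thermal resistances, inner to outer:
  R_nickel alloy = (1/2.60 − 1/2.62)/(4πk) = 0.002936/(4π·13.7) = 1.705×10^-5 K/W
  R_polyurethane foam = (1/2.62 − 1/3.22)/(4πk) = 0.07112/(4π·0.0291) = 0.1945 K/W
  R_phenolic foam = (1/3.22 − 1/3.41)/(4πk) = 0.01730/(4π·0.0234) = 0.05885 K/W
  R_conv,out = 1/(4πr²h) = 1/(4π·3.41²·9.25) = 7.398×10^-4 K/W
ΣR = 1.705×10^-5 + 0.1945 + 0.05885 + 7.398×10^-4 = 0.2541 K/W
Q = ΔT/ΣR = (48.2 °C − 12.1 °C)/0.2541 = 142 W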